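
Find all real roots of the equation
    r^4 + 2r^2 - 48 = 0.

r = -2.4495 or r = 2.4495

Let u = r^2. The equation becomes u^2 + 2u - 48 = 0.
Factor: (u - 6)(u + 8) = 0, so u = 6 or u = -8.
r^2 = 6 gives r = +/-sqrt(6) ~= +/-2.4495.
r^2 = -8 < 0 has no real solution.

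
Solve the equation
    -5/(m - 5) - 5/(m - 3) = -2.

m = 3.8074 or m = 9.1926

Multiply both sides by (m - 5)(m - 3):
-5(m - 3) - 5(m - 5) = -2(m - 5)(m - 3).
Expand and collect terms: -2m^2 + 26m - 70 = 0.
By the quadratic formula, m = (-26 +/- sqrt(116)) / -4, so m ~= 3.8074 or m ~= 9.1926.
Neither value makes a denominator zero (m != 5, m != 3), so both are valid.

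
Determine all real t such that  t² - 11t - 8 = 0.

Discriminant: (-11)² − 4·1·(-8) = 153.
Quadratic formula: t = (11 ± √153) / 2.
So t = 11/2 + 3·√(17)/2 ≈ 11.6847 or t = 11/2 - 3·√(17)/2 ≈ -0.6847.

t = -0.6847 or t = 11.6847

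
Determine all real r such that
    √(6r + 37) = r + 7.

r = -6 or r = -2

Square both sides: 6r + 37 = (r + 7)².
Expand and rearrange: r² + 8r + 12 = 0.
Solving gives r = -2 or r = -6.
Check each candidate in the original equation:
  r = -2: √(25) = 5, while r + 7 = 5 — valid.
  r = -6: √(1) = 1, while r + 7 = 1 — valid.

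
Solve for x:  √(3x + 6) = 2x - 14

x = 10

Square both sides: 3x + 6 = (2x - 14)².
Expand and rearrange: 4x² - 59x + 190 = 0.
Solving gives x = 10 or x = 4.75.
Check each candidate in the original equation:
  x = 10: √(36) = 6, while 2x - 14 = 6 — valid.
  x = 4.75: √(20.25) = 4.5, while 2x - 14 = -4.5 — extraneous.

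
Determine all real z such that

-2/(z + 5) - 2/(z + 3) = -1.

z = -4.2361 or z = 0.2361

Multiply both sides by (z + 5)(z + 3):
-2(z + 3) - 2(z + 5) = -(z + 5)(z + 3).
Expand and collect terms: -z² - 4z + 1 = 0.
By the quadratic formula, z = (4 ± √20) / -2, so z ≈ -4.2361 or z ≈ 0.2361.
Neither value makes a denominator zero (z ≠ -5, z ≠ -3), so both are valid.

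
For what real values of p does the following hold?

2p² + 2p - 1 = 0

p = -1.366 or p = 0.366

Discriminant: (2)² − 4·2·(-1) = 12.
Quadratic formula: p = (-2 ± √12) / 4.
So p = -1/2 + √(3)/2 ≈ 0.366 or p = -√(3)/2 - 1/2 ≈ -1.366.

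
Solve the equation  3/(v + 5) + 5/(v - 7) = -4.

v = -5.831 or v = 5.831

Multiply both sides by (v + 5)(v - 7):
3(v - 7) + 5(v + 5) = -4(v + 5)(v - 7).
Expand and collect terms: -4v² + 136 = 0.
By the quadratic formula, v = (0 ± √2176) / -8, so v ≈ -5.831 or v ≈ 5.831.
Neither value makes a denominator zero (v ≠ -5, v ≠ 7), so both are valid.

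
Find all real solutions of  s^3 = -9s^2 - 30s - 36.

Rearrange: s^3 + 9s^2 + 30s + 36 = 0.
Possible rational roots are divisors of 36. Testing s = -3 gives 0, so (s + 3) is a factor.
Divide: s^3 + 9s^2 + 30s + 36 = (s + 3)(s^2 + 6s + 12).
The quadratic s^2 + 6s + 12 has discriminant -12 < 0, so no further real roots.

s = -3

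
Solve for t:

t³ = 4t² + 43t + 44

t = -4 or t = -1.1962 or t = 9.1962

Rearrange: t³ - 4t² - 43t - 44 = 0.
Possible rational roots are divisors of -44. Testing t = -4 gives 0, so (t + 4) is a factor.
Divide: t³ - 4t² - 43t - 44 = (t + 4)(t² - 8t - 11).
Apply the quadratic formula to t² - 8t - 11 = 0: t = (8 ± √108)/2, i.e. t ≈ 9.1962 or t ≈ -1.1962.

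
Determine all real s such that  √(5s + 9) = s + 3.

s = -1 or s = 0

Square both sides: 5s + 9 = (s + 3)².
Expand and rearrange: s² + s = 0.
Solving gives s = 0 or s = -1.
Check each candidate in the original equation:
  s = 0: √(9) = 3, while s + 3 = 3 — valid.
  s = -1: √(4) = 2, while s + 3 = 2 — valid.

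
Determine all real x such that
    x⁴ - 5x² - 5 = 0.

x = -2.4195 or x = 2.4195

Let u = x². The equation becomes u² - 5u - 5 = 0.
By the quadratic formula, u = 5/2 + 3·√(5)/2 or u = 5/2 - 3·√(5)/2.
x² = 5/2 + 3·√(5)/2 gives x = ±√(5/2 + 3·√(5)/2) ≈ ±2.4195.
x² = 5/2 - 3·√(5)/2 < 0 has no real solution.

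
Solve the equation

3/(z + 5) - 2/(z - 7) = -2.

z = -6.3958 or z = 7.8958

Multiply both sides by (z + 5)(z - 7):
3(z - 7) - 2(z + 5) = -2(z + 5)(z - 7).
Expand and collect terms: -2z² + 3z + 101 = 0.
By the quadratic formula, z = (-3 ± √817) / -4, so z ≈ -6.3958 or z ≈ 7.8958.
Neither value makes a denominator zero (z ≠ -5, z ≠ 7), so both are valid.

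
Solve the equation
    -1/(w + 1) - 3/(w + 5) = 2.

Multiply both sides by (w + 1)(w + 5):
-(w + 5) - 3(w + 1) = 2(w + 1)(w + 5).
Expand and collect terms: 2w² + 16w + 18 = 0.
By the quadratic formula, w = (-16 ± √112) / 4, so w ≈ -1.3542 or w ≈ -6.6458.
Neither value makes a denominator zero (w ≠ -1, w ≠ -5), so both are valid.

w = -6.6458 or w = -1.3542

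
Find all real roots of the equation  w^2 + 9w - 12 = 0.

w = -10.1789 or w = 1.1789

Discriminant: (9)^2 - 4*1*(-12) = 129.
Quadratic formula: w = (-9 +/- sqrt(129)) / 2.
So w = -9/2 + sqrt(129)/2 ~= 1.1789 or w = -sqrt(129)/2 - 9/2 ~= -10.1789.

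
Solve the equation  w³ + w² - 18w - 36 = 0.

w = -3 or w = -2.6056 or w = 4.6056

Possible rational roots are divisors of -36. Testing w = -3 gives 0, so (w + 3) is a factor.
Divide: w³ + w² - 18w - 36 = (w + 3)(w² - 2w - 12).
Apply the quadratic formula to w² - 2w - 12 = 0: w = (2 ± √52)/2, i.e. w ≈ 4.6056 or w ≈ -2.6056.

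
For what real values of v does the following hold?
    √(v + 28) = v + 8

v = -3

Square both sides: v + 28 = (v + 8)².
Expand and rearrange: v² + 15v + 36 = 0.
Solving gives v = -3 or v = -12.
Check each candidate in the original equation:
  v = -3: √(25) = 5, while v + 8 = 5 — valid.
  v = -12: √(16) = 4, while v + 8 = -4 — extraneous.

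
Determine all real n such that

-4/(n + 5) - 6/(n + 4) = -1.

n = -4.6235 or n = 5.6235

Multiply both sides by (n + 5)(n + 4):
-4(n + 4) - 6(n + 5) = -(n + 5)(n + 4).
Expand and collect terms: -n^2 + n + 26 = 0.
By the quadratic formula, n = (-1 +/- sqrt(105)) / -2, so n ~= -4.6235 or n ~= 5.6235.
Neither value makes a denominator zero (n != -5, n != -4), so both are valid.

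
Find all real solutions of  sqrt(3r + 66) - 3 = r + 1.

r = 5

Isolate the radical: sqrt(3r + 66) = r + 4.
Square both sides: 3r + 66 = (r + 4)^2.
Expand and rearrange: r^2 + 5r - 50 = 0.
Solving gives r = 5 or r = -10.
Check each candidate in the original equation:
  r = 5: sqrt(81) = 9, while r + 4 = 9 — valid.
  r = -10: sqrt(36) = 6, while r + 4 = -6 — extraneous.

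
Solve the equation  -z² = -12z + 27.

Bring every term to one side: -z² + 12z - 27 = 0.
Factor: -1(z - 3)(z - 9) = 0.
So z = 3 or z = 9.

z = 3 or z = 9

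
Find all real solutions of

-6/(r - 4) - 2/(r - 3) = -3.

Multiply both sides by (r - 4)(r - 3):
-6(r - 3) - 2(r - 4) = -3(r - 4)(r - 3).
Expand and collect terms: -3r^2 + 29r - 62 = 0.
By the quadratic formula, r = (-29 +/- sqrt(97)) / -6, so r ~= 3.1919 or r ~= 6.4748.
Neither value makes a denominator zero (r != 4, r != 3), so both are valid.

r = 3.1919 or r = 6.4748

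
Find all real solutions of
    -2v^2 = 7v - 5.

Rearrange to standard form: -2v^2 - 7v + 5 = 0.
Discriminant: (-7)^2 - 4*(-2)*5 = 89.
Quadratic formula: v = (7 +/- sqrt(89)) / (-4).
So v = -sqrt(89)/4 - 7/4 ~= -4.1085 or v = -7/4 + sqrt(89)/4 ~= 0.6085.

v = -4.1085 or v = 0.6085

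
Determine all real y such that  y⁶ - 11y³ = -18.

Let u = y³. The equation becomes u² - 11u + 18 = 0.
Factor: (u - 2)(u - 9) = 0, so u = 2 or u = 9.
y³ = 2 gives y = ∛(2) ≈ 1.2599.
y³ = 9 gives y = ∛(9) ≈ 2.0801.

y = 1.2599 or y = 2.0801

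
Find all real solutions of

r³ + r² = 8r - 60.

Rearrange: r³ + r² - 8r + 60 = 0.
Possible rational roots are divisors of 60. Testing r = -5 gives 0, so (r + 5) is a factor.
Divide: r³ + r² - 8r + 60 = (r + 5)(r² - 4r + 12).
The quadratic r² - 4r + 12 has discriminant -32 < 0, so no further real roots.

r = -5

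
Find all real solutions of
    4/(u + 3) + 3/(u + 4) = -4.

u = -5.3187 or u = -3.4313

Multiply both sides by (u + 3)(u + 4):
4(u + 4) + 3(u + 3) = -4(u + 3)(u + 4).
Expand and collect terms: -4u² - 35u - 73 = 0.
By the quadratic formula, u = (35 ± √57) / -8, so u ≈ -5.3187 or u ≈ -3.4313.
Neither value makes a denominator zero (u ≠ -3, u ≠ -4), so both are valid.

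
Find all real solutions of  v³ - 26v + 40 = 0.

v = -5.7417 or v = 1.7417 or v = 4

Possible rational roots are divisors of 40. Testing v = 4 gives 0, so (v - 4) is a factor.
Divide: v³ - 26v + 40 = (v - 4)(v² + 4v - 10).
Apply the quadratic formula to v² + 4v - 10 = 0: v = (-4 ± √56)/2, i.e. v ≈ 1.7417 or v ≈ -5.7417.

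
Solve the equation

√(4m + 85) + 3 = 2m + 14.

m = -1

Isolate the radical: √(4m + 85) = 2m + 11.
Square both sides: 4m + 85 = (2m + 11)².
Expand and rearrange: 4m² + 40m + 36 = 0.
Solving gives m = -1 or m = -9.
Check each candidate in the original equation:
  m = -1: √(81) = 9, while 2m + 11 = 9 — valid.
  m = -9: √(49) = 7, while 2m + 11 = -7 — extraneous.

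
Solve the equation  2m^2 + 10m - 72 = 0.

Factor: 2(m - 4)(m + 9) = 0.
So m = 4 or m = -9.

m = -9 or m = 4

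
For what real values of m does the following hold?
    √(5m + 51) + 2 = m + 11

Isolate the radical: √(5m + 51) = m + 9.
Square both sides: 5m + 51 = (m + 9)².
Expand and rearrange: m² + 13m + 30 = 0.
Solving gives m = -3 or m = -10.
Check each candidate in the original equation:
  m = -3: √(36) = 6, while m + 9 = 6 — valid.
  m = -10: √(1) = 1, while m + 9 = -1 — extraneous.

m = -3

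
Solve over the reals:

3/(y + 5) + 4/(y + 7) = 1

y = -6 or y = 1

Multiply both sides by (y + 5)(y + 7):
3(y + 7) + 4(y + 5) = (y + 5)(y + 7).
Expand and collect terms: y² + 5y - 6 = 0.
Factor or apply the quadratic formula: y = 1 or y = -6.
Neither value makes a denominator zero (y ≠ -5, y ≠ -7), so both are valid.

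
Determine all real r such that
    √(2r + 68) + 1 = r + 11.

Isolate the radical: √(2r + 68) = r + 10.
Square both sides: 2r + 68 = (r + 10)².
Expand and rearrange: r² + 18r + 32 = 0.
Solving gives r = -2 or r = -16.
Check each candidate in the original equation:
  r = -2: √(64) = 8, while r + 10 = 8 — valid.
  r = -16: √(36) = 6, while r + 10 = -6 — extraneous.

r = -2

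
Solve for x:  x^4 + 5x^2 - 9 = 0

x = -1.1854 or x = 1.1854

Let u = x^2. The equation becomes u^2 + 5u - 9 = 0.
By the quadratic formula, u = -5/2 + sqrt(61)/2 or u = -sqrt(61)/2 - 5/2.
x^2 = -5/2 + sqrt(61)/2 gives x = +/-sqrt(-5/2 + sqrt(61)/2) ~= +/-1.1854.
x^2 = -sqrt(61)/2 - 5/2 < 0 has no real solution.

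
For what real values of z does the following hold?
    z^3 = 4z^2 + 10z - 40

Rearrange: z^3 - 4z^2 - 10z + 40 = 0.
Possible rational roots are divisors of 40. Testing z = 4 gives 0, so (z - 4) is a factor.
Divide: z^3 - 4z^2 - 10z + 40 = (z - 4)(z^2 - 10).
Apply the quadratic formula to z^2 - 10 = 0: z = (0 +/- sqrt(40))/2, i.e. z ~= 3.1623 or z ~= -3.1623.

z = -3.1623 or z = 3.1623 or z = 4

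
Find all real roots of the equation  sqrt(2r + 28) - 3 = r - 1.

Isolate the radical: sqrt(2r + 28) = r + 2.
Square both sides: 2r + 28 = (r + 2)^2.
Expand and rearrange: r^2 + 2r - 24 = 0.
Solving gives r = 4 or r = -6.
Check each candidate in the original equation:
  r = 4: sqrt(36) = 6, while r + 2 = 6 — valid.
  r = -6: sqrt(16) = 4, while r + 2 = -4 — extraneous.

r = 4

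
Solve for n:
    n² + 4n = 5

Bring every term to one side: n² + 4n - 5 = 0.
Factor: (n - 1)(n + 5) = 0.
So n = 1 or n = -5.

n = -5 or n = 1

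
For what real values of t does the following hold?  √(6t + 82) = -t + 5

t = -3

Square both sides: 6t + 82 = (-t + 5)².
Expand and rearrange: t² - 16t - 57 = 0.
Solving gives t = 19 or t = -3.
Check each candidate in the original equation:
  t = 19: √(196) = 14, while -t + 5 = -14 — extraneous.
  t = -3: √(64) = 8, while -t + 5 = 8 — valid.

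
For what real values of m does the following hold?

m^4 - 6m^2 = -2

Let u = m^2. The equation becomes u^2 - 6u + 2 = 0.
By the quadratic formula, u = sqrt(7) + 3 or u = 3 - sqrt(7).
m^2 = sqrt(7) + 3 gives m = +/-sqrt(sqrt(7) + 3) ~= +/-2.3761.
m^2 = 3 - sqrt(7) gives m = +/-sqrt(3 - sqrt(7)) ~= +/-0.5952.

m = -2.3761 or m = -0.5952 or m = 0.5952 or m = 2.3761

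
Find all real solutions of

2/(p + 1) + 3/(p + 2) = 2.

Multiply both sides by (p + 1)(p + 2):
2(p + 2) + 3(p + 1) = 2(p + 1)(p + 2).
Expand and collect terms: 2p² + p - 3 = 0.
Factor or apply the quadratic formula: p = 1 or p = -1.5.
Neither value makes a denominator zero (p ≠ -1, p ≠ -2), so both are valid.

p = -1.5 or p = 1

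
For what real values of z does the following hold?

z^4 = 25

Let u = z^2. The equation becomes u^2 - 25 = 0.
Factor: (u - 5)(u + 5) = 0, so u = 5 or u = -5.
z^2 = 5 gives z = +/-sqrt(5) ~= +/-2.2361.
z^2 = -5 < 0 has no real solution.

z = -2.2361 or z = 2.2361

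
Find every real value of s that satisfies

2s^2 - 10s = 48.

s = -3 or s = 8

Bring every term to one side: 2s^2 - 10s - 48 = 0.
Factor: 2(s - 8)(s + 3) = 0.
So s = 8 or s = -3.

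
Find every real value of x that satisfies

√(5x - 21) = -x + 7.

Square both sides: 5x - 21 = (-x + 7)².
Expand and rearrange: x² - 19x + 70 = 0.
Solving gives x = 14 or x = 5.
Check each candidate in the original equation:
  x = 14: √(49) = 7, while -x + 7 = -7 — extraneous.
  x = 5: √(4) = 2, while -x + 7 = 2 — valid.

x = 5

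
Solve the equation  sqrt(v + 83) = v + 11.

v = -2

Square both sides: v + 83 = (v + 11)^2.
Expand and rearrange: v^2 + 21v + 38 = 0.
Solving gives v = -2 or v = -19.
Check each candidate in the original equation:
  v = -2: sqrt(81) = 9, while v + 11 = 9 — valid.
  v = -19: sqrt(64) = 8, while v + 11 = -8 — extraneous.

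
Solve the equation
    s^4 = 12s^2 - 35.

s = -2.6458 or s = -2.2361 or s = 2.2361 or s = 2.6458

Let u = s^2. The equation becomes u^2 - 12u + 35 = 0.
Factor: (u - 5)(u - 7) = 0, so u = 5 or u = 7.
s^2 = 5 gives s = +/-sqrt(5) ~= +/-2.2361.
s^2 = 7 gives s = +/-sqrt(7) ~= +/-2.6458.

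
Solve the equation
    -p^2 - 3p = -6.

p = -4.3723 or p = 1.3723

Rearrange to standard form: -p^2 - 3p + 6 = 0.
Discriminant: (-3)^2 - 4*(-1)*6 = 33.
Quadratic formula: p = (3 +/- sqrt(33)) / (-2).
So p = -sqrt(33)/2 - 3/2 ~= -4.3723 or p = -3/2 + sqrt(33)/2 ~= 1.3723.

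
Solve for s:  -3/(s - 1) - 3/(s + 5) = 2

s = -6.8541 or s = -0.1459

Multiply both sides by (s - 1)(s + 5):
-3(s + 5) - 3(s - 1) = 2(s - 1)(s + 5).
Expand and collect terms: 2s^2 + 14s + 2 = 0.
By the quadratic formula, s = (-14 +/- sqrt(180)) / 4, so s ~= -0.1459 or s ~= -6.8541.
Neither value makes a denominator zero (s != 1, s != -5), so both are valid.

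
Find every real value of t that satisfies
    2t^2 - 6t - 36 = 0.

Factor: 2(t - 6)(t + 3) = 0.
So t = 6 or t = -3.

t = -3 or t = 6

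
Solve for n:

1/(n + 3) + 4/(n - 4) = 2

n = -2.6161 or n = 6.1161

Multiply both sides by (n + 3)(n - 4):
(n - 4) + 4(n + 3) = 2(n + 3)(n - 4).
Expand and collect terms: 2n² - 7n - 32 = 0.
By the quadratic formula, n = (7 ± √305) / 4, so n ≈ 6.1161 or n ≈ -2.6161.
Neither value makes a denominator zero (n ≠ -3, n ≠ 4), so both are valid.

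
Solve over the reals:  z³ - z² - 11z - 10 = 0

Possible rational roots are divisors of -10. Testing z = -2 gives 0, so (z + 2) is a factor.
Divide: z³ - z² - 11z - 10 = (z + 2)(z² - 3z - 5).
Apply the quadratic formula to z² - 3z - 5 = 0: z = (3 ± √29)/2, i.e. z ≈ 4.1926 or z ≈ -1.1926.

z = -2 or z = -1.1926 or z = 4.1926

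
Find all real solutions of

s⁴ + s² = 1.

Let u = s². The equation becomes u² + u - 1 = 0.
By the quadratic formula, u = -1/2 + √(5)/2 or u = -√(5)/2 - 1/2.
s² = -1/2 + √(5)/2 gives s = ±√(-1/2 + √(5)/2) ≈ ±0.7862.
s² = -√(5)/2 - 1/2 < 0 has no real solution.

s = -0.7862 or s = 0.7862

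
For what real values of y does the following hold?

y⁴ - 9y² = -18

Let u = y². The equation becomes u² - 9u + 18 = 0.
Factor: (u - 6)(u - 3) = 0, so u = 6 or u = 3.
y² = 6 gives y = ±√(6) ≈ ±2.4495.
y² = 3 gives y = ±√(3) ≈ ±1.7321.

y = -2.4495 or y = -1.7321 or y = 1.7321 or y = 2.4495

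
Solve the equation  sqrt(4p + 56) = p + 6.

Square both sides: 4p + 56 = (p + 6)^2.
Expand and rearrange: p^2 + 8p - 20 = 0.
Solving gives p = 2 or p = -10.
Check each candidate in the original equation:
  p = 2: sqrt(64) = 8, while p + 6 = 8 — valid.
  p = -10: sqrt(16) = 4, while p + 6 = -4 — extraneous.

p = 2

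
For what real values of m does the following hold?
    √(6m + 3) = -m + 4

Square both sides: 6m + 3 = (-m + 4)².
Expand and rearrange: m² - 14m + 13 = 0.
Solving gives m = 13 or m = 1.
Check each candidate in the original equation:
  m = 13: √(81) = 9, while -m + 4 = -9 — extraneous.
  m = 1: √(9) = 3, while -m + 4 = 3 — valid.

m = 1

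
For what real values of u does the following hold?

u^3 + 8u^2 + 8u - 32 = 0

u = -5.4641 or u = -4 or u = 1.4641

Possible rational roots are divisors of -32. Testing u = -4 gives 0, so (u + 4) is a factor.
Divide: u^3 + 8u^2 + 8u - 32 = (u + 4)(u^2 + 4u - 8).
Apply the quadratic formula to u^2 + 4u - 8 = 0: u = (-4 +/- sqrt(48))/2, i.e. u ~= 1.4641 or u ~= -5.4641.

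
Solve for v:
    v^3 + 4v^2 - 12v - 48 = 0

Possible rational roots are divisors of -48. Testing v = -4 gives 0, so (v + 4) is a factor.
Divide: v^3 + 4v^2 - 12v - 48 = (v + 4)(v^2 - 12).
Apply the quadratic formula to v^2 - 12 = 0: v = (0 +/- sqrt(48))/2, i.e. v ~= 3.4641 or v ~= -3.4641.

v = -4 or v = -3.4641 or v = 3.4641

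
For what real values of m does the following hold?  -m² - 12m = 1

m = -11.9161 or m = -0.0839

Rearrange to standard form: -m² - 12m - 1 = 0.
Discriminant: (-12)² − 4·(-1)·(-1) = 140.
Quadratic formula: m = (12 ± √140) / (-2).
So m = -6 - √(35) ≈ -11.9161 or m = -6 + √(35) ≈ -0.0839.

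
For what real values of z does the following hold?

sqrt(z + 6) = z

z = 3

Square both sides: z + 6 = (z)^2.
Expand and rearrange: z^2 - z - 6 = 0.
Solving gives z = 3 or z = -2.
Check each candidate in the original equation:
  z = 3: sqrt(9) = 3, while z = 3 — valid.
  z = -2: sqrt(4) = 2, while z = -2 — extraneous.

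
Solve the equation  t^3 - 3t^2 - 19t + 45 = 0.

Possible rational roots are divisors of 45. Testing t = 5 gives 0, so (t - 5) is a factor.
Divide: t^3 - 3t^2 - 19t + 45 = (t - 5)(t^2 + 2t - 9).
Apply the quadratic formula to t^2 + 2t - 9 = 0: t = (-2 +/- sqrt(40))/2, i.e. t ~= 2.1623 or t ~= -4.1623.

t = -4.1623 or t = 2.1623 or t = 5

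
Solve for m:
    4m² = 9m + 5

Rearrange to standard form: 4m² - 9m - 5 = 0.
Discriminant: (-9)² − 4·4·(-5) = 161.
Quadratic formula: m = (9 ± √161) / 8.
So m = 9/8 + √(161)/8 ≈ 2.7111 or m = 9/8 - √(161)/8 ≈ -0.4611.

m = -0.4611 or m = 2.7111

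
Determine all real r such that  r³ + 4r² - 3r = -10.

r = -5

Rearrange: r³ + 4r² - 3r + 10 = 0.
Possible rational roots are divisors of 10. Testing r = -5 gives 0, so (r + 5) is a factor.
Divide: r³ + 4r² - 3r + 10 = (r + 5)(r² - r + 2).
The quadratic r² - r + 2 has discriminant -7 < 0, so no further real roots.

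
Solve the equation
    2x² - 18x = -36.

Bring every term to one side: 2x² - 18x + 36 = 0.
Factor: 2(x - 3)(x - 6) = 0.
So x = 3 or x = 6.

x = 3 or x = 6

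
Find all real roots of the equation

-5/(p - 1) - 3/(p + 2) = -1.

Multiply both sides by (p - 1)(p + 2):
-5(p + 2) - 3(p - 1) = -(p - 1)(p + 2).
Expand and collect terms: -p^2 + 7p + 9 = 0.
By the quadratic formula, p = (-7 +/- sqrt(85)) / -2, so p ~= -1.1098 or p ~= 8.1098.
Neither value makes a denominator zero (p != 1, p != -2), so both are valid.

p = -1.1098 or p = 8.1098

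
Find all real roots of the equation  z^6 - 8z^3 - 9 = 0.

Let u = z^3. The equation becomes u^2 - 8u - 9 = 0.
Factor: (u - 9)(u + 1) = 0, so u = 9 or u = -1.
z^3 = 9 gives z = (9)^(1/3) ~= 2.0801.
z^3 = -1 gives z = -1.

z = -1 or z = 2.0801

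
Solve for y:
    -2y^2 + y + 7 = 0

Discriminant: (1)^2 - 4*(-2)*7 = 57.
Quadratic formula: y = (-1 +/- sqrt(57)) / (-4).
So y = 1/4 - sqrt(57)/4 ~= -1.6375 or y = 1/4 + sqrt(57)/4 ~= 2.1375.

y = -1.6375 or y = 2.1375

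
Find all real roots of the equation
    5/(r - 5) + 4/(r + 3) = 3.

Multiply both sides by (r - 5)(r + 3):
5(r + 3) + 4(r - 5) = 3(r - 5)(r + 3).
Expand and collect terms: 3r^2 - 15r - 40 = 0.
By the quadratic formula, r = (15 +/- sqrt(705)) / 6, so r ~= 6.9253 or r ~= -1.9253.
Neither value makes a denominator zero (r != 5, r != -3), so both are valid.

r = -1.9253 or r = 6.9253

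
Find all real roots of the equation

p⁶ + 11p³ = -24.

Let u = p³. The equation becomes u² + 11u + 24 = 0.
Factor: (u + 8)(u + 3) = 0, so u = -8 or u = -3.
p³ = -8 gives p = -2.
p³ = -3 gives p = -∛(3) ≈ -1.4422.

p = -2 or p = -1.4422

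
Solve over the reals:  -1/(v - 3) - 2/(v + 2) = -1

v = -0.4495 or v = 4.4495

Multiply both sides by (v - 3)(v + 2):
-(v + 2) - 2(v - 3) = -(v - 3)(v + 2).
Expand and collect terms: -v^2 + 4v + 2 = 0.
By the quadratic formula, v = (-4 +/- sqrt(24)) / -2, so v ~= -0.4495 or v ~= 4.4495.
Neither value makes a denominator zero (v != 3, v != -2), so both are valid.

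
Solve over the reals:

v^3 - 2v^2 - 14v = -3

v = -3 or v = 0.2087 or v = 4.7913

Rearrange: v^3 - 2v^2 - 14v + 3 = 0.
Possible rational roots are divisors of 3. Testing v = -3 gives 0, so (v + 3) is a factor.
Divide: v^3 - 2v^2 - 14v + 3 = (v + 3)(v^2 - 5v + 1).
Apply the quadratic formula to v^2 - 5v + 1 = 0: v = (5 +/- sqrt(21))/2, i.e. v ~= 4.7913 or v ~= 0.2087.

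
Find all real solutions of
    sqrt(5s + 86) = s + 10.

Square both sides: 5s + 86 = (s + 10)^2.
Expand and rearrange: s^2 + 15s + 14 = 0.
Solving gives s = -1 or s = -14.
Check each candidate in the original equation:
  s = -1: sqrt(81) = 9, while s + 10 = 9 — valid.
  s = -14: sqrt(16) = 4, while s + 10 = -4 — extraneous.

s = -1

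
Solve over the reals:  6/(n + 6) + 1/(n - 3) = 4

n = -4.5481 or n = 3.2981

Multiply both sides by (n + 6)(n - 3):
6(n - 3) + (n + 6) = 4(n + 6)(n - 3).
Expand and collect terms: 4n^2 + 5n - 60 = 0.
By the quadratic formula, n = (-5 +/- sqrt(985)) / 8, so n ~= 3.2981 or n ~= -4.5481.
Neither value makes a denominator zero (n != -6, n != 3), so both are valid.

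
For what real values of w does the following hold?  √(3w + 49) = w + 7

w = 0

Square both sides: 3w + 49 = (w + 7)².
Expand and rearrange: w² + 11w = 0.
Solving gives w = 0 or w = -11.
Check each candidate in the original equation:
  w = 0: √(49) = 7, while w + 7 = 7 — valid.
  w = -11: √(16) = 4, while w + 7 = -4 — extraneous.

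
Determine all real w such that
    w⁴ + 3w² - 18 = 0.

w = -1.7321 or w = 1.7321

Let u = w². The equation becomes u² + 3u - 18 = 0.
Factor: (u + 6)(u - 3) = 0, so u = -6 or u = 3.
w² = -6 < 0 has no real solution.
w² = 3 gives w = ±√(3) ≈ ±1.7321.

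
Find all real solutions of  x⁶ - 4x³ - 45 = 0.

Let u = x³. The equation becomes u² - 4u - 45 = 0.
Factor: (u + 5)(u - 9) = 0, so u = -5 or u = 9.
x³ = -5 gives x = -∛(5) ≈ -1.71.
x³ = 9 gives x = ∛(9) ≈ 2.0801.

x = -1.71 or x = 2.0801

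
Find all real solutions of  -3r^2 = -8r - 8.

r = -0.7749 or r = 3.4415

Rearrange to standard form: -3r^2 + 8r + 8 = 0.
Discriminant: (8)^2 - 4*(-3)*8 = 160.
Quadratic formula: r = (-8 +/- sqrt(160)) / (-6).
So r = 4/3 - 2*sqrt(10)/3 ~= -0.7749 or r = 4/3 + 2*sqrt(10)/3 ~= 3.4415.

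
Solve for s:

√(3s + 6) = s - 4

s = 10

Square both sides: 3s + 6 = (s - 4)².
Expand and rearrange: s² - 11s + 10 = 0.
Solving gives s = 10 or s = 1.
Check each candidate in the original equation:
  s = 10: √(36) = 6, while s - 4 = 6 — valid.
  s = 1: √(9) = 3, while s - 4 = -3 — extraneous.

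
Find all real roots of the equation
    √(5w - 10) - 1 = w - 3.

Isolate the radical: √(5w - 10) = w - 2.
Square both sides: 5w - 10 = (w - 2)².
Expand and rearrange: w² - 9w + 14 = 0.
Solving gives w = 7 or w = 2.
Check each candidate in the original equation:
  w = 7: √(25) = 5, while w - 2 = 5 — valid.
  w = 2: √(0) = 0, while w - 2 = 0 — valid.

w = 2 or w = 7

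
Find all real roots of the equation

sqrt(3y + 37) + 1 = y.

y = 9

Isolate the radical: sqrt(3y + 37) = y - 1.
Square both sides: 3y + 37 = (y - 1)^2.
Expand and rearrange: y^2 - 5y - 36 = 0.
Solving gives y = 9 or y = -4.
Check each candidate in the original equation:
  y = 9: sqrt(64) = 8, while y - 1 = 8 — valid.
  y = -4: sqrt(25) = 5, while y - 1 = -5 — extraneous.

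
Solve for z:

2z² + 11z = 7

Rearrange to standard form: 2z² + 11z - 7 = 0.
Discriminant: (11)² − 4·2·(-7) = 177.
Quadratic formula: z = (-11 ± √177) / 4.
So z = -11/4 + √(177)/4 ≈ 0.576 or z = -√(177)/4 - 11/4 ≈ -6.076.

z = -6.076 or z = 0.576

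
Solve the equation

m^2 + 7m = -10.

m = -5 or m = -2

Bring every term to one side: m^2 + 7m + 10 = 0.
Factor: (m + 2)(m + 5) = 0.
So m = -2 or m = -5.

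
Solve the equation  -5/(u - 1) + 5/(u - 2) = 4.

Multiply both sides by (u - 1)(u - 2):
-5(u - 2) + 5(u - 1) = 4(u - 1)(u - 2).
Expand and collect terms: 4u^2 - 12u + 3 = 0.
By the quadratic formula, u = (12 +/- sqrt(96)) / 8, so u ~= 2.7247 or u ~= 0.2753.
Neither value makes a denominator zero (u != 1, u != 2), so both are valid.

u = 0.2753 or u = 2.7247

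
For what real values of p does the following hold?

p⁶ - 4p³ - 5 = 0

Let u = p³. The equation becomes u² - 4u - 5 = 0.
Factor: (u + 1)(u - 5) = 0, so u = -1 or u = 5.
p³ = -1 gives p = -1.
p³ = 5 gives p = ∛(5) ≈ 1.71.

p = -1 or p = 1.71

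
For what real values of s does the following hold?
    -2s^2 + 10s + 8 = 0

s = -0.7016 or s = 5.7016

Discriminant: (10)^2 - 4*(-2)*8 = 164.
Quadratic formula: s = (-10 +/- sqrt(164)) / (-4).
So s = 5/2 - sqrt(41)/2 ~= -0.7016 or s = 5/2 + sqrt(41)/2 ~= 5.7016.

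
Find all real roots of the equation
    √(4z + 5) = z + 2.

z = -1 or z = 1

Square both sides: 4z + 5 = (z + 2)².
Expand and rearrange: z² - 1 = 0.
Solving gives z = 1 or z = -1.
Check each candidate in the original equation:
  z = 1: √(9) = 3, while z + 2 = 3 — valid.
  z = -1: √(1) = 1, while z + 2 = 1 — valid.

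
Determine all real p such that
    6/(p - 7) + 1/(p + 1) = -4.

Multiply both sides by (p - 7)(p + 1):
6(p + 1) + (p - 7) = -4(p - 7)(p + 1).
Expand and collect terms: -4p^2 + 17p + 29 = 0.
By the quadratic formula, p = (-17 +/- sqrt(753)) / -8, so p ~= -1.3051 or p ~= 5.5551.
Neither value makes a denominator zero (p != 7, p != -1), so both are valid.

p = -1.3051 or p = 5.5551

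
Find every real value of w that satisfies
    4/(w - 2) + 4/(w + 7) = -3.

w = -8.5267 or w = 0.86

Multiply both sides by (w - 2)(w + 7):
4(w + 7) + 4(w - 2) = -3(w - 2)(w + 7).
Expand and collect terms: -3w² - 23w + 22 = 0.
By the quadratic formula, w = (23 ± √793) / -6, so w ≈ -8.5267 or w ≈ 0.86.
Neither value makes a denominator zero (w ≠ 2, w ≠ -7), so both are valid.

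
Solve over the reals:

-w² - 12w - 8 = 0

Discriminant: (-12)² − 4·(-1)·(-8) = 112.
Quadratic formula: w = (12 ± √112) / (-2).
So w = -6 - 2·√(7) ≈ -11.2915 or w = -6 + 2·√(7) ≈ -0.7085.

w = -11.2915 or w = -0.7085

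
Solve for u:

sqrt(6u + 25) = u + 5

Square both sides: 6u + 25 = (u + 5)^2.
Expand and rearrange: u^2 + 4u = 0.
Solving gives u = 0 or u = -4.
Check each candidate in the original equation:
  u = 0: sqrt(25) = 5, while u + 5 = 5 — valid.
  u = -4: sqrt(1) = 1, while u + 5 = 1 — valid.

u = -4 or u = 0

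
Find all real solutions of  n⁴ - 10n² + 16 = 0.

Let u = n². The equation becomes u² - 10u + 16 = 0.
Factor: (u - 2)(u - 8) = 0, so u = 2 or u = 8.
n² = 2 gives n = ±√(2) ≈ ±1.4142.
n² = 8 gives n = ±2·√(2) ≈ ±2.8284.

n = -2.8284 or n = -1.4142 or n = 1.4142 or n = 2.8284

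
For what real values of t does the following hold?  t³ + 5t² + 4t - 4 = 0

t = -3.5616 or t = -2 or t = 0.5616

Possible rational roots are divisors of -4. Testing t = -2 gives 0, so (t + 2) is a factor.
Divide: t³ + 5t² + 4t - 4 = (t + 2)(t² + 3t - 2).
Apply the quadratic formula to t² + 3t - 2 = 0: t = (-3 ± √17)/2, i.e. t ≈ 0.5616 or t ≈ -3.5616.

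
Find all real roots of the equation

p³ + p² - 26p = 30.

Rearrange: p³ + p² - 26p - 30 = 0.
Possible rational roots are divisors of -30. Testing p = -5 gives 0, so (p + 5) is a factor.
Divide: p³ + p² - 26p - 30 = (p + 5)(p² - 4p - 6).
Apply the quadratic formula to p² - 4p - 6 = 0: p = (4 ± √40)/2, i.e. p ≈ 5.1623 or p ≈ -1.1623.

p = -5 or p = -1.1623 or p = 5.1623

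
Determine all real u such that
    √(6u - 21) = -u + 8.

u = 5

Square both sides: 6u - 21 = (-u + 8)².
Expand and rearrange: u² - 22u + 85 = 0.
Solving gives u = 17 or u = 5.
Check each candidate in the original equation:
  u = 17: √(81) = 9, while -u + 8 = -9 — extraneous.
  u = 5: √(9) = 3, while -u + 8 = 3 — valid.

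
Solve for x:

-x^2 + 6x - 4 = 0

x = 0.7639 or x = 5.2361

Discriminant: (6)^2 - 4*(-1)*(-4) = 20.
Quadratic formula: x = (-6 +/- sqrt(20)) / (-2).
So x = 3 - sqrt(5) ~= 0.7639 or x = sqrt(5) + 3 ~= 5.2361.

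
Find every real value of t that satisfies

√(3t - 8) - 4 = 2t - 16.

Isolate the radical: √(3t - 8) = 2t - 12.
Square both sides: 3t - 8 = (2t - 12)².
Expand and rearrange: 4t² - 51t + 152 = 0.
Solving gives t = 8 or t = 4.75.
Check each candidate in the original equation:
  t = 8: √(16) = 4, while 2t - 12 = 4 — valid.
  t = 4.75: √(6.25) = 2.5, while 2t - 12 = -2.5 — extraneous.

t = 8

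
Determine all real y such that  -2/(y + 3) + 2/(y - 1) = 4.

y = -3.4495 or y = 1.4495

Multiply both sides by (y + 3)(y - 1):
-2(y - 1) + 2(y + 3) = 4(y + 3)(y - 1).
Expand and collect terms: 4y² + 8y - 20 = 0.
By the quadratic formula, y = (-8 ± √384) / 8, so y ≈ 1.4495 or y ≈ -3.4495.
Neither value makes a denominator zero (y ≠ -3, y ≠ 1), so both are valid.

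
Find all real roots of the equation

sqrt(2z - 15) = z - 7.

Square both sides: 2z - 15 = (z - 7)^2.
Expand and rearrange: z^2 - 16z + 64 = 0.
This gives the repeated root z = 8.
Check in the original equation:
  z = 8: sqrt(1) = 1, while z - 7 = 1 — valid.

z = 8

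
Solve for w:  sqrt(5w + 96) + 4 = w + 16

w = -3

Isolate the radical: sqrt(5w + 96) = w + 12.
Square both sides: 5w + 96 = (w + 12)^2.
Expand and rearrange: w^2 + 19w + 48 = 0.
Solving gives w = -3 or w = -16.
Check each candidate in the original equation:
  w = -3: sqrt(81) = 9, while w + 12 = 9 — valid.
  w = -16: sqrt(16) = 4, while w + 12 = -4 — extraneous.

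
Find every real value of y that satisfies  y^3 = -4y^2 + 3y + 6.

Rearrange: y^3 + 4y^2 - 3y - 6 = 0.
Possible rational roots are divisors of -6. Testing y = -1 gives 0, so (y + 1) is a factor.
Divide: y^3 + 4y^2 - 3y - 6 = (y + 1)(y^2 + 3y - 6).
Apply the quadratic formula to y^2 + 3y - 6 = 0: y = (-3 +/- sqrt(33))/2, i.e. y ~= 1.3723 or y ~= -4.3723.

y = -4.3723 or y = -1 or y = 1.3723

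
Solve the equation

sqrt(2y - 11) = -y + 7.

y = 6

Square both sides: 2y - 11 = (-y + 7)^2.
Expand and rearrange: y^2 - 16y + 60 = 0.
Solving gives y = 10 or y = 6.
Check each candidate in the original equation:
  y = 10: sqrt(9) = 3, while -y + 7 = -3 — extraneous.
  y = 6: sqrt(1) = 1, while -y + 7 = 1 — valid.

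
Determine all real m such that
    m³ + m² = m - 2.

Rearrange: m³ + m² - m + 2 = 0.
Possible rational roots are divisors of 2. Testing m = -2 gives 0, so (m + 2) is a factor.
Divide: m³ + m² - m + 2 = (m + 2)(m² - m + 1).
The quadratic m² - m + 1 has discriminant -3 < 0, so no further real roots.

m = -2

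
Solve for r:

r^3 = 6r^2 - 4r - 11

r = -1 or r = 2.382 or r = 4.618

Rearrange: r^3 - 6r^2 + 4r + 11 = 0.
Possible rational roots are divisors of 11. Testing r = -1 gives 0, so (r + 1) is a factor.
Divide: r^3 - 6r^2 + 4r + 11 = (r + 1)(r^2 - 7r + 11).
Apply the quadratic formula to r^2 - 7r + 11 = 0: r = (7 +/- sqrt(5))/2, i.e. r ~= 4.618 or r ~= 2.382.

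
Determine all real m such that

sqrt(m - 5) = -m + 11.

m = 9

Square both sides: m - 5 = (-m + 11)^2.
Expand and rearrange: m^2 - 23m + 126 = 0.
Solving gives m = 14 or m = 9.
Check each candidate in the original equation:
  m = 14: sqrt(9) = 3, while -m + 11 = -3 — extraneous.
  m = 9: sqrt(4) = 2, while -m + 11 = 2 — valid.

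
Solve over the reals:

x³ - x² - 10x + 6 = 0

Possible rational roots are divisors of 6. Testing x = -3 gives 0, so (x + 3) is a factor.
Divide: x³ - x² - 10x + 6 = (x + 3)(x² - 4x + 2).
Apply the quadratic formula to x² - 4x + 2 = 0: x = (4 ± √8)/2, i.e. x ≈ 3.4142 or x ≈ 0.5858.

x = -3 or x = 0.5858 or x = 3.4142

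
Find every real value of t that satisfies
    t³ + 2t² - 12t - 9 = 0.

t = -4.3028 or t = -0.6972 or t = 3

Possible rational roots are divisors of -9. Testing t = 3 gives 0, so (t - 3) is a factor.
Divide: t³ + 2t² - 12t - 9 = (t - 3)(t² + 5t + 3).
Apply the quadratic formula to t² + 5t + 3 = 0: t = (-5 ± √13)/2, i.e. t ≈ -0.6972 or t ≈ -4.3028.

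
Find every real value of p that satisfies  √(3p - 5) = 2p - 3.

Square both sides: 3p - 5 = (2p - 3)².
Expand and rearrange: 4p² - 15p + 14 = 0.
Solving gives p = 2 or p = 1.75.
Check each candidate in the original equation:
  p = 2: √(1) = 1, while 2p - 3 = 1 — valid.
  p = 1.75: √(0.25) = 0.5, while 2p - 3 = 0.5 — valid.

p = 1.75 or p = 2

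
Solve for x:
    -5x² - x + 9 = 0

x = -1.4454 or x = 1.2454

Discriminant: (-1)² − 4·(-5)·9 = 181.
Quadratic formula: x = (1 ± √181) / (-10).
So x = -√(181)/10 - 1/10 ≈ -1.4454 or x = -1/10 + √(181)/10 ≈ 1.2454.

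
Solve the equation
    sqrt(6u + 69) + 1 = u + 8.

u = 2

Isolate the radical: sqrt(6u + 69) = u + 7.
Square both sides: 6u + 69 = (u + 7)^2.
Expand and rearrange: u^2 + 8u - 20 = 0.
Solving gives u = 2 or u = -10.
Check each candidate in the original equation:
  u = 2: sqrt(81) = 9, while u + 7 = 9 — valid.
  u = -10: sqrt(9) = 3, while u + 7 = -3 — extraneous.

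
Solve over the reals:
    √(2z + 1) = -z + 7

Square both sides: 2z + 1 = (-z + 7)².
Expand and rearrange: z² - 16z + 48 = 0.
Solving gives z = 12 or z = 4.
Check each candidate in the original equation:
  z = 12: √(25) = 5, while -z + 7 = -5 — extraneous.
  z = 4: √(9) = 3, while -z + 7 = 3 — valid.

z = 4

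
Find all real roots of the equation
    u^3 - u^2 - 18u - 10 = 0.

Possible rational roots are divisors of -10. Testing u = 5 gives 0, so (u - 5) is a factor.
Divide: u^3 - u^2 - 18u - 10 = (u - 5)(u^2 + 4u + 2).
Apply the quadratic formula to u^2 + 4u + 2 = 0: u = (-4 +/- sqrt(8))/2, i.e. u ~= -0.5858 or u ~= -3.4142.

u = -3.4142 or u = -0.5858 or u = 5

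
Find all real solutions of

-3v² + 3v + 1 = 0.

v = -0.2638 or v = 1.2638

Discriminant: (3)² − 4·(-3)·1 = 21.
Quadratic formula: v = (-3 ± √21) / (-6).
So v = 1/2 - √(21)/6 ≈ -0.2638 or v = 1/2 + √(21)/6 ≈ 1.2638.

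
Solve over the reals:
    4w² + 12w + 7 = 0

Discriminant: (12)² − 4·4·7 = 32.
Quadratic formula: w = (-12 ± √32) / 8.
So w = -3/2 + √(2)/2 ≈ -0.7929 or w = -3/2 - √(2)/2 ≈ -2.2071.

w = -2.2071 or w = -0.7929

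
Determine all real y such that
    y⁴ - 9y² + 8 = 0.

y = -2.8284 or y = -1 or y = 1 or y = 2.8284

Let u = y². The equation becomes u² - 9u + 8 = 0.
Factor: (u - 8)(u - 1) = 0, so u = 8 or u = 1.
y² = 8 gives y = ±2·√(2) ≈ ±2.8284.
y² = 1 gives y = ±1.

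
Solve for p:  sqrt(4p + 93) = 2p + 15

Square both sides: 4p + 93 = (2p + 15)^2.
Expand and rearrange: 4p^2 + 56p + 132 = 0.
Solving gives p = -3 or p = -11.
Check each candidate in the original equation:
  p = -3: sqrt(81) = 9, while 2p + 15 = 9 — valid.
  p = -11: sqrt(49) = 7, while 2p + 15 = -7 — extraneous.

p = -3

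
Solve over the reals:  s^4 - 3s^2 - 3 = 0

Let u = s^2. The equation becomes u^2 - 3u - 3 = 0.
By the quadratic formula, u = 3/2 + sqrt(21)/2 or u = 3/2 - sqrt(21)/2.
s^2 = 3/2 + sqrt(21)/2 gives s = +/-sqrt(3/2 + sqrt(21)/2) ~= +/-1.9471.
s^2 = 3/2 - sqrt(21)/2 < 0 has no real solution.

s = -1.9471 or s = 1.9471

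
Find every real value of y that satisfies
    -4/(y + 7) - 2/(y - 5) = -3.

Multiply both sides by (y + 7)(y - 5):
-4(y - 5) - 2(y + 7) = -3(y + 7)(y - 5).
Expand and collect terms: -3y^2 + 99 = 0.
By the quadratic formula, y = (0 +/- sqrt(1188)) / -6, so y ~= -5.7446 or y ~= 5.7446.
Neither value makes a denominator zero (y != -7, y != 5), so both are valid.

y = -5.7446 or y = 5.7446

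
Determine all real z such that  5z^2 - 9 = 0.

z = -1.3416 or z = 1.3416

Discriminant: (0)^2 - 4*5*(-9) = 180.
Quadratic formula: z = (0 +/- sqrt(180)) / 10.
So z = 3*sqrt(5)/5 ~= 1.3416 or z = -3*sqrt(5)/5 ~= -1.3416.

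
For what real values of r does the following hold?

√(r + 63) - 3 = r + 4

Isolate the radical: √(r + 63) = r + 7.
Square both sides: r + 63 = (r + 7)².
Expand and rearrange: r² + 13r - 14 = 0.
Solving gives r = 1 or r = -14.
Check each candidate in the original equation:
  r = 1: √(64) = 8, while r + 7 = 8 — valid.
  r = -14: √(49) = 7, while r + 7 = -7 — extraneous.

r = 1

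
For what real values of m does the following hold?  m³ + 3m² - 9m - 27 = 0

Possible rational roots are divisors of -27. Testing m = 3 gives 0, so (m - 3) is a factor.
Divide: m³ + 3m² - 9m - 27 = (m - 3)(m² + 6m + 9).
The quadratic has the repeated root m = -3.

m = -3 or m = 3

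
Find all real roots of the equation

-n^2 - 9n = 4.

Rearrange to standard form: -n^2 - 9n - 4 = 0.
Discriminant: (-9)^2 - 4*(-1)*(-4) = 65.
Quadratic formula: n = (9 +/- sqrt(65)) / (-2).
So n = -9/2 - sqrt(65)/2 ~= -8.5311 or n = -9/2 + sqrt(65)/2 ~= -0.4689.

n = -8.5311 or n = -0.4689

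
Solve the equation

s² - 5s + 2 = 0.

Discriminant: (-5)² − 4·1·2 = 17.
Quadratic formula: s = (5 ± √17) / 2.
So s = √(17)/2 + 5/2 ≈ 4.5616 or s = 5/2 - √(17)/2 ≈ 0.4384.

s = 0.4384 or s = 4.5616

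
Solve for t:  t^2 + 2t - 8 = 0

Factor: (t + 4)(t - 2) = 0.
So t = -4 or t = 2.

t = -4 or t = 2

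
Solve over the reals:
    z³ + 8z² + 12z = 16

Rearrange: z³ + 8z² + 12z - 16 = 0.
Possible rational roots are divisors of -16. Testing z = -4 gives 0, so (z + 4) is a factor.
Divide: z³ + 8z² + 12z - 16 = (z + 4)(z² + 4z - 4).
Apply the quadratic formula to z² + 4z - 4 = 0: z = (-4 ± √32)/2, i.e. z ≈ 0.8284 or z ≈ -4.8284.

z = -4.8284 or z = -4 or z = 0.8284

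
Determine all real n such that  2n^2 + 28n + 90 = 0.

Factor: 2(n + 9)(n + 5) = 0.
So n = -9 or n = -5.

n = -9 or n = -5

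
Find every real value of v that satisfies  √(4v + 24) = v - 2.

Square both sides: 4v + 24 = (v - 2)².
Expand and rearrange: v² - 8v - 20 = 0.
Solving gives v = 10 or v = -2.
Check each candidate in the original equation:
  v = 10: √(64) = 8, while v - 2 = 8 — valid.
  v = -2: √(16) = 4, while v - 2 = -4 — extraneous.

v = 10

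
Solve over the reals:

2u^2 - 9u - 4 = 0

u = -0.4075 or u = 4.9075

Discriminant: (-9)^2 - 4*2*(-4) = 113.
Quadratic formula: u = (9 +/- sqrt(113)) / 4.
So u = 9/4 + sqrt(113)/4 ~= 4.9075 or u = 9/4 - sqrt(113)/4 ~= -0.4075.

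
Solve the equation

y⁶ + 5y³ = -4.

y = -1.5874 or y = -1

Let u = y³. The equation becomes u² + 5u + 4 = 0.
Factor: (u + 1)(u + 4) = 0, so u = -1 or u = -4.
y³ = -1 gives y = -1.
y³ = -4 gives y = -∛(4) ≈ -1.5874.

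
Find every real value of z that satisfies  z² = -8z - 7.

z = -7 or z = -1

Bring every term to one side: z² + 8z + 7 = 0.
Factor: (z + 1)(z + 7) = 0.
So z = -1 or z = -7.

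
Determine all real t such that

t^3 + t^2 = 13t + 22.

Rearrange: t^3 + t^2 - 13t - 22 = 0.
Possible rational roots are divisors of -22. Testing t = -2 gives 0, so (t + 2) is a factor.
Divide: t^3 + t^2 - 13t - 22 = (t + 2)(t^2 - t - 11).
Apply the quadratic formula to t^2 - t - 11 = 0: t = (1 +/- sqrt(45))/2, i.e. t ~= 3.8541 or t ~= -2.8541.

t = -2.8541 or t = -2 or t = 3.8541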